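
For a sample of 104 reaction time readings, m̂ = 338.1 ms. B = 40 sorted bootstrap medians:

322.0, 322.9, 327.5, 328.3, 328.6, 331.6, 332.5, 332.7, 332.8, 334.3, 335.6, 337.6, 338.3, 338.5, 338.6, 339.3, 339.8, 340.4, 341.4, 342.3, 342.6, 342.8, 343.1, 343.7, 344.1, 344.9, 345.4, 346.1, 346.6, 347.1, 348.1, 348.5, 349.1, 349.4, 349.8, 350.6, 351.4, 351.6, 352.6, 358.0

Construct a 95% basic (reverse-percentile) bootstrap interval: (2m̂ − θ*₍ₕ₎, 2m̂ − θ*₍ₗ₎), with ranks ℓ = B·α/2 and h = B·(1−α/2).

(323.6, 354.2)

Percentile endpoints at ranks 1 and 39: θ*₍1₎ = 322.0, θ*₍39₎ = 352.6.
Basic interval reflects these around m̂:
  lower = 2 × 338.1 − 352.6 = 323.6
  upper = 2 × 338.1 − 322.0 = 354.2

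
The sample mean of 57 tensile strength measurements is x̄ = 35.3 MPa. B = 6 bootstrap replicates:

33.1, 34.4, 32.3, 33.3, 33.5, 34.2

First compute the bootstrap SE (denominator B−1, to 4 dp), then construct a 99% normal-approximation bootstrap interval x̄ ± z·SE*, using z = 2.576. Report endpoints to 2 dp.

(33.33, 37.27)

Mean of replicates = 33.4667; sum of squared deviations = 2.9333; SE* = √(2.9333/5) = 0.7659
Margin = 2.576 × 0.7659 = 1.973
Interval: 35.3 ± 1.973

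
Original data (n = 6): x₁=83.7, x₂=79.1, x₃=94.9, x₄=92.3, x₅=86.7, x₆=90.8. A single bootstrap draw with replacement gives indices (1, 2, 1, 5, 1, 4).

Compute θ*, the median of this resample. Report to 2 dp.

θ* = 83.70

Resample values: 83.7, 79.1, 83.7, 86.7, 83.7, 92.3.
Sorted: 79.1, 83.7, 83.7, 83.7, 86.7, 92.3
Median = average of the two middle values = 83.70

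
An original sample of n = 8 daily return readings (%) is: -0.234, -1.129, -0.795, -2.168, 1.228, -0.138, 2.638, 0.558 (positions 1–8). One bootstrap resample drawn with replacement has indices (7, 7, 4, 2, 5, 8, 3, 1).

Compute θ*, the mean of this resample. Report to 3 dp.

θ* = 0.342

Resample values: 2.638, 2.638, -2.168, -1.129, 1.228, 0.558, -0.795, -0.234.
Mean = (2.638 + 2.638 + (-2.168) + (-1.129) + 1.228 + 0.558 + (-0.795) + (-0.234)) / 8 = 2.7360 / 8 = 0.342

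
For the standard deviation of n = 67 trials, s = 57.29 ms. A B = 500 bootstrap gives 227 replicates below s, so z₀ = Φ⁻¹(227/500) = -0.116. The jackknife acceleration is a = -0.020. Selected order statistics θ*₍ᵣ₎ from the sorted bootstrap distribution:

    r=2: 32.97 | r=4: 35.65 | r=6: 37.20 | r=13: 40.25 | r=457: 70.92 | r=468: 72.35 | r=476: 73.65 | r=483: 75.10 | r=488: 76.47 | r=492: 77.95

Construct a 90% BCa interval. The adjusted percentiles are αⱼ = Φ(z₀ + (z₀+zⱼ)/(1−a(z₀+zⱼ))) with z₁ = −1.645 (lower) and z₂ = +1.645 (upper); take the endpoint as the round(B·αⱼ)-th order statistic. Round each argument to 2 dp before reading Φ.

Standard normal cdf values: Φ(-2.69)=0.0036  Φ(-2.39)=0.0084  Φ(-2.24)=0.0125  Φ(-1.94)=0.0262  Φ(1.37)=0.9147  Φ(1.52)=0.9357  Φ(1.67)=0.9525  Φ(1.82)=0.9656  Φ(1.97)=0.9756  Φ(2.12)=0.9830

(40.25, 70.92)

Lower: z₀ + z₁ = -0.116 + (-1.645) = -1.761; 1 − a(z₀+z₁) = 1 − (-0.020)(-1.761) = 0.9648; argument = -0.116 + (-1.761)/0.9648 = -1.9413 → -1.94.
α₁ = Φ(-1.94) = 0.0262; rank = round(500 × 0.0262) = 13; θ*₍13₎ = 40.25.
Upper: z₀ + z₂ = 1.529; 1 − a(z₀+z₂) = 1.0306; argument = 1.3676 → 1.37; α₂ = 0.9147; rank = 457; θ*₍457₎ = 70.92.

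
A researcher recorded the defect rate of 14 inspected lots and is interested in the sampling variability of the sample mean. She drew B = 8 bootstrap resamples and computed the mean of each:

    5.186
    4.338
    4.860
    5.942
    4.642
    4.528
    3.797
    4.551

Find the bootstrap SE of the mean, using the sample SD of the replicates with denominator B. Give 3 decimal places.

SE* = 0.591

Bootstrap SE is the standard deviation of the 8 replicate means.
Mean of replicates: (5.186 + 4.338 + 4.860 + 5.942 + 4.642 + 4.528 + 3.797 + 4.551) / 8 = 37.8440 / 8 = 4.7305
Sum of squared deviations: (+0.4555)² + (−0.3925)² + (+0.1295)² + (+1.2115)² + (−0.0885)² + (−0.2025)² + (−0.9335)² + (−0.1795)² = 2.7985
Variance = 2.7985 / 8 = 0.3498
SE* = √0.3498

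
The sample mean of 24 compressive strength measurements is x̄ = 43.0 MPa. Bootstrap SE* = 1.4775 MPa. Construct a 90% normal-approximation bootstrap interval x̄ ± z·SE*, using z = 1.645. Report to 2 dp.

Margin = 1.645 × 1.4775 = 2.430
Interval: 43.0 ± 2.430

(40.57, 45.43)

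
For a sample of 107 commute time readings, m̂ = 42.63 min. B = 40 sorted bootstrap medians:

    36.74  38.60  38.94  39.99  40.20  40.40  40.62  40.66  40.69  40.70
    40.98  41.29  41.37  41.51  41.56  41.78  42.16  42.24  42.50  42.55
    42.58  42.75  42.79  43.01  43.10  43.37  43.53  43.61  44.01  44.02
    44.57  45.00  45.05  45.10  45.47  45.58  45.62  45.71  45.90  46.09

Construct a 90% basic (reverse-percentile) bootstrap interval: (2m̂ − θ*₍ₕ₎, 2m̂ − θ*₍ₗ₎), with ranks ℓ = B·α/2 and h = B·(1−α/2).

Percentile endpoints at ranks 2 and 38: θ*₍2₎ = 38.60, θ*₍38₎ = 45.71.
Basic interval reflects these around m̂:
  lower = 2 × 42.63 − 45.71 = 39.55
  upper = 2 × 42.63 − 38.60 = 46.66

(39.55, 46.66)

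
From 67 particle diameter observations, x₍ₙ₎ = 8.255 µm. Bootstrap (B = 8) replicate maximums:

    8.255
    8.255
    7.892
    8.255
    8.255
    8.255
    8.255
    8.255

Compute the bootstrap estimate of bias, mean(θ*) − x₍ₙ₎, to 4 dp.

bias = −0.0454

mean(θ*) = (8.255 + 8.255 + 7.892 + 8.255 + 8.255 + 8.255 + 8.255 + 8.255) / 8 = 8.20963
bias = 8.20963 − 8.255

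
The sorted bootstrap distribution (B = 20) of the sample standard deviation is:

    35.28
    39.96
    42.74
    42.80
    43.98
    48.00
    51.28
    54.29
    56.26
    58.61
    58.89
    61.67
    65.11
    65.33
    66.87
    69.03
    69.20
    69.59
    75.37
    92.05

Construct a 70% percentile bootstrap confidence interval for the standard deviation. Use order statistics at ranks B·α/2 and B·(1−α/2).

(42.74, 69.20)

α = 0.30; lower rank = 20 × 0.150 = 3; upper rank = 20 × 0.850 = 17.
The 3rd smallest replicate is 42.74; the 17th is 69.20.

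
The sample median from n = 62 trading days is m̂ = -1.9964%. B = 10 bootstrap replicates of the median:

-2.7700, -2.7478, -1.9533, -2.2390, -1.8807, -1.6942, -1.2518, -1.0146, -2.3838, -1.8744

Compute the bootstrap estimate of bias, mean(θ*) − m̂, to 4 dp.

bias = +0.0154

mean(θ*) = ((-2.7700) + (-2.7478) + (-1.9533) + (-2.2390) + (-1.8807) + (-1.6942) + (-1.2518) + (-1.0146) + (-2.3838) + (-1.8744)) / 10 = -1.98096
bias = -1.98096 − -1.9964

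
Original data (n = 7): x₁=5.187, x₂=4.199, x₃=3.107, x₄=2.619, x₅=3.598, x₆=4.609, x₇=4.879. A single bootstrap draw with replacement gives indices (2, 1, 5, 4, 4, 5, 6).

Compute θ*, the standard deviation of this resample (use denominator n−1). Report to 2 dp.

Resample values: 4.199, 5.187, 3.598, 2.619, 2.619, 3.598, 4.609.
Mean = 3.7756; sum of squared deviations = 5.6044
s² = 5.6044 / 6 = 0.9341
s = √0.9341 = 0.97

θ* = 0.97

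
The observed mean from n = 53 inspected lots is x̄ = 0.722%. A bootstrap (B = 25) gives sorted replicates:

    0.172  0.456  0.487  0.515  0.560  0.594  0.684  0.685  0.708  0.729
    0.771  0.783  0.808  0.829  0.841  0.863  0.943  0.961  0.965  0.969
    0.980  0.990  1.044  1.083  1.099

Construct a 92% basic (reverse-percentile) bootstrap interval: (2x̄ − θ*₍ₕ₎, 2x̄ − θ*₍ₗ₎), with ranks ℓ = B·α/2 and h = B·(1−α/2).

(0.361, 1.272)

Percentile endpoints at ranks 1 and 24: θ*₍1₎ = 0.172, θ*₍24₎ = 1.083.
Basic interval reflects these around x̄:
  lower = 2 × 0.722 − 1.083 = 0.361
  upper = 2 × 0.722 − 0.172 = 1.272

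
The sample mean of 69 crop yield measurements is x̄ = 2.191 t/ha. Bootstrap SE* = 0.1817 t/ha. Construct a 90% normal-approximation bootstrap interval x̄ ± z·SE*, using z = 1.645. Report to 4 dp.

(1.8921, 2.4899)

Margin = 1.645 × 0.1817 = 0.29890
Interval: 2.191 ± 0.29890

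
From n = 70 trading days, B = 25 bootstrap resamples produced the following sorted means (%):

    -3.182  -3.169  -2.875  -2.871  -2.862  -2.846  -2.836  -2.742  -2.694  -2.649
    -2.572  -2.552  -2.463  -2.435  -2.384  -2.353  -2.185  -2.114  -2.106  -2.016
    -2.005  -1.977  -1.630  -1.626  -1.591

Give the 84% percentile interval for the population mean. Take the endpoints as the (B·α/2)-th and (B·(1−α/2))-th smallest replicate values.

α = 0.16; lower rank = 25 × 0.080 = 2; upper rank = 25 × 0.920 = 23.
The 2nd smallest replicate is -3.169; the 23rd is -1.630.

(-3.169, -1.630)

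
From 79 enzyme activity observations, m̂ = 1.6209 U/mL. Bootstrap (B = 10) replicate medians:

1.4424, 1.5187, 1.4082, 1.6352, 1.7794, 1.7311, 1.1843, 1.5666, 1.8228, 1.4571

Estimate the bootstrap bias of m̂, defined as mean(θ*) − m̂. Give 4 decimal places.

bias = −0.0663

mean(θ*) = (1.4424 + 1.5187 + 1.4082 + 1.6352 + 1.7794 + 1.7311 + 1.1843 + 1.5666 + 1.8228 + 1.4571) / 10 = 1.55458
bias = 1.55458 − 1.6209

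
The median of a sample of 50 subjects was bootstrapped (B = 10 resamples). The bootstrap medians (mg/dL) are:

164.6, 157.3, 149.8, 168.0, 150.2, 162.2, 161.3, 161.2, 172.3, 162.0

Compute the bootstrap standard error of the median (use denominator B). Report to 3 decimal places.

SE* = 6.692

Bootstrap SE is the standard deviation of the 10 replicate medians.
Mean of replicates: (164.6 + 157.3 + 149.8 + 168.0 + 150.2 + 162.2 + 161.3 + 161.2 + 172.3 + 162.0) / 10 = 1608.9000 / 10 = 160.8900
Sum of squared deviations: (+3.7100)² + (−3.5900)² + (−11.0900)² + (+7.1100)² + (−10.6900)² + (+1.3100)² + (+0.4100)² + (+0.3100)² + (+11.4100)² + (+1.1100)² = 447.8690
Variance = 447.8690 / 10 = 44.7869
SE* = √44.7869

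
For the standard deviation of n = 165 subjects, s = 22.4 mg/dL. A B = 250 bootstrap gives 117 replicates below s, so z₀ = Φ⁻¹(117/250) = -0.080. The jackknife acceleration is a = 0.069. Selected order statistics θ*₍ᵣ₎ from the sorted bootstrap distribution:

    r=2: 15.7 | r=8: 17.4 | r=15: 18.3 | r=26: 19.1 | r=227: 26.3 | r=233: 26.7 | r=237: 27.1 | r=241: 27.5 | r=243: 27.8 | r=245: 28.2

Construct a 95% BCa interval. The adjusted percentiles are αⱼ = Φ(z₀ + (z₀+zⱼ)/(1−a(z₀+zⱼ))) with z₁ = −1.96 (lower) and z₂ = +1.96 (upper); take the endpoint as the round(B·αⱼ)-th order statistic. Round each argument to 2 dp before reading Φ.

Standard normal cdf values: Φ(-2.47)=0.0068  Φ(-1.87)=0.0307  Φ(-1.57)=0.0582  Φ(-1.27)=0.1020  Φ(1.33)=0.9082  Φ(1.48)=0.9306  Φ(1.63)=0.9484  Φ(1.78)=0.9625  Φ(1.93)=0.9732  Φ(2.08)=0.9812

(17.4, 28.2)

Lower: z₀ + z₁ = -0.080 + (-1.960) = -2.040; 1 − a(z₀+z₁) = 1 − (0.069)(-2.040) = 1.1408; argument = -0.080 + (-2.040)/1.1408 = -1.8683 → -1.87.
α₁ = Φ(-1.87) = 0.0307; rank = round(250 × 0.0307) = 8; θ*₍8₎ = 17.4.
Upper: z₀ + z₂ = 1.880; 1 − a(z₀+z₂) = 0.8703; argument = 2.0802 → 2.08; α₂ = 0.9812; rank = 245; θ*₍245₎ = 28.2.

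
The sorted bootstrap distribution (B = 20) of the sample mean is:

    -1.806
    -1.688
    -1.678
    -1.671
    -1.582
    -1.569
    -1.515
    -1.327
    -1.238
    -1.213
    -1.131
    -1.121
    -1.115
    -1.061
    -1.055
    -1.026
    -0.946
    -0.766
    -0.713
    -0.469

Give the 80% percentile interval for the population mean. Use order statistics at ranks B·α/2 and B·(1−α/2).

α = 0.20; lower rank = 20 × 0.100 = 2; upper rank = 20 × 0.900 = 18.
The 2nd smallest replicate is -1.688; the 18th is -0.766.

(-1.688, -0.766)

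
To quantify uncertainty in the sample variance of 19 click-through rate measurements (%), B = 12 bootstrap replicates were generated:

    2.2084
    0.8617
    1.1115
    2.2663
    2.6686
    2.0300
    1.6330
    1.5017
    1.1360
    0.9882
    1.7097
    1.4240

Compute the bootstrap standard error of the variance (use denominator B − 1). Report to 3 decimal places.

Bootstrap SE is the standard deviation of the 12 replicate variances.
Mean of replicates: (2.2084 + 0.8617 + 1.1115 + 2.2663 + 2.6686 + 2.0300 + 1.6330 + 1.5017 + 1.1360 + 0.9882 + 1.7097 + 1.4240) / 12 = 19.53910 / 12 = 1.62826
Sum of squared deviations: (+0.58014)² + (−0.76656)² + (−0.51676)² + (+0.63804)² + (+1.04034)² + (+0.40174)² + (+0.00474)² + (−0.12656)² + (−0.49226)² + (−0.64006)² + (+0.08144)² + (−0.20426)² = 3.55841
Variance = 3.55841 / 11 = 0.32349
SE* = √0.32349

SE* = 0.569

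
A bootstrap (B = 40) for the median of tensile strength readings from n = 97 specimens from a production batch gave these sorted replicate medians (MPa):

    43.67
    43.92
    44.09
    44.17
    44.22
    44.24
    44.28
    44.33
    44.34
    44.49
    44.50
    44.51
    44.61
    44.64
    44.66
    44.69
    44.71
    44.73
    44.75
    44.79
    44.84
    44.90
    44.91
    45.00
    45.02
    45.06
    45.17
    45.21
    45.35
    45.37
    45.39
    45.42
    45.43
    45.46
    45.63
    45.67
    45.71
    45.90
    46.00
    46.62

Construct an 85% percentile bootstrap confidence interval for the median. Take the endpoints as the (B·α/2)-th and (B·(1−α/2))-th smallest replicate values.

α = 0.15; lower rank = 40 × 0.075 = 3; upper rank = 40 × 0.925 = 37.
The 3rd smallest replicate is 44.09; the 37th is 45.71.

(44.09, 45.71)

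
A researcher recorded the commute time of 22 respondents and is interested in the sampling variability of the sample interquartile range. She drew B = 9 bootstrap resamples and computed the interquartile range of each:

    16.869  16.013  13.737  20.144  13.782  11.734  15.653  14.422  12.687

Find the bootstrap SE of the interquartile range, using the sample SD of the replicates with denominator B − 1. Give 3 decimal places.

Bootstrap SE is the standard deviation of the 9 replicate interquartile ranges.
Mean of replicates: (16.869 + 16.013 + 13.737 + 20.144 + 13.782 + 11.734 + 15.653 + 14.422 + 12.687) / 9 = 135.0410 / 9 = 15.0046
Sum of squared deviations: (+1.8644)² + (+1.0084)² + (−1.2676)² + (+5.1394)² + (−1.2226)² + (−3.2706)² + (+0.6484)² + (−0.5826)² + (−2.3176)² = 50.8358
Variance = 50.8358 / 8 = 6.3545
SE* = √6.3545

SE* = 2.521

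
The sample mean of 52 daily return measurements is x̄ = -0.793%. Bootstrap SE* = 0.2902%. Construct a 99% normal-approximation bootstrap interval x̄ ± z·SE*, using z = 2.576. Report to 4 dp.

Margin = 2.576 × 0.2902 = 0.74756
Interval: -0.793 ± 0.74756

(-1.5406, -0.0454)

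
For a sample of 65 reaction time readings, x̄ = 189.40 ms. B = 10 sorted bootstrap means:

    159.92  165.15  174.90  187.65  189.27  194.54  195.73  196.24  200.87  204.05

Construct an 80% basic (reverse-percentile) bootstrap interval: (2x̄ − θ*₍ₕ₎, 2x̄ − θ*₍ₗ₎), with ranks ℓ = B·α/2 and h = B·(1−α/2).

Percentile endpoints at ranks 1 and 9: θ*₍1₎ = 159.92, θ*₍9₎ = 200.87.
Basic interval reflects these around x̄:
  lower = 2 × 189.40 − 200.87 = 177.93
  upper = 2 × 189.40 − 159.92 = 218.88

(177.93, 218.88)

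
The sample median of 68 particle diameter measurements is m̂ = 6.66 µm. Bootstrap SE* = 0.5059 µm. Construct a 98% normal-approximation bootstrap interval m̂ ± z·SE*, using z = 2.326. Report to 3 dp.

Margin = 2.326 × 0.5059 = 1.1767
Interval: 6.66 ± 1.1767

(5.483, 7.837)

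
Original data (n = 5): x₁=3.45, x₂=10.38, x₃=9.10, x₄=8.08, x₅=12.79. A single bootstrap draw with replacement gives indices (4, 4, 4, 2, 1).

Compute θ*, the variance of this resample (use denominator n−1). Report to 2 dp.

θ* = 6.41

Resample values: 8.08, 8.08, 8.08, 10.38, 3.45.
Mean = 7.6140; sum of squared deviations = 25.6411
s² = 25.6411 / 4 = 6.4103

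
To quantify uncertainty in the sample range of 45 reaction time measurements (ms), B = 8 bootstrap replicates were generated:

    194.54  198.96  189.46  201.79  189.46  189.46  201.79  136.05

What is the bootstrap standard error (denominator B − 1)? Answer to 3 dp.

SE* = 21.539

Bootstrap SE is the standard deviation of the 8 replicate ranges.
Mean of replicates: (194.54 + 198.96 + 189.46 + 201.79 + 189.46 + 189.46 + 201.79 + 136.05) / 8 = 1501.5100 / 8 = 187.6887
Sum of squared deviations: (+6.8512)² + (+11.2713)² + (+1.7713)² + (+14.1012)² + (+1.7713)² + (+1.7713)² + (+14.1012)² + (−51.6387)² = 3247.6437
Variance = 3247.6437 / 7 = 463.9491
SE* = √463.9491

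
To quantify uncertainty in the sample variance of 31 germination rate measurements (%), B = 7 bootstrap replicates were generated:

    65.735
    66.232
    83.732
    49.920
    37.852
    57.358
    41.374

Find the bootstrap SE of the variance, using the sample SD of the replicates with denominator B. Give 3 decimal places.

SE* = 14.812

Bootstrap SE is the standard deviation of the 7 replicate variances.
Mean of replicates: (65.735 + 66.232 + 83.732 + 49.920 + 37.852 + 57.358 + 41.374) / 7 = 402.2030 / 7 = 57.4576
Sum of squared deviations: (+8.2774)² + (+8.7744)² + (+26.2744)² + (−7.5376)² + (−19.6056)² + (−0.0996)² + (−16.0836)² = 1535.7366
Variance = 1535.7366 / 7 = 219.3909
SE* = √219.3909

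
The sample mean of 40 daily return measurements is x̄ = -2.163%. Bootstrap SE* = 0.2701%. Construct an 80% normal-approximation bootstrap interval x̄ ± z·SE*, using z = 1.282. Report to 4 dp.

Margin = 1.282 × 0.2701 = 0.34627
Interval: -2.163 ± 0.34627

(-2.5093, -1.8167)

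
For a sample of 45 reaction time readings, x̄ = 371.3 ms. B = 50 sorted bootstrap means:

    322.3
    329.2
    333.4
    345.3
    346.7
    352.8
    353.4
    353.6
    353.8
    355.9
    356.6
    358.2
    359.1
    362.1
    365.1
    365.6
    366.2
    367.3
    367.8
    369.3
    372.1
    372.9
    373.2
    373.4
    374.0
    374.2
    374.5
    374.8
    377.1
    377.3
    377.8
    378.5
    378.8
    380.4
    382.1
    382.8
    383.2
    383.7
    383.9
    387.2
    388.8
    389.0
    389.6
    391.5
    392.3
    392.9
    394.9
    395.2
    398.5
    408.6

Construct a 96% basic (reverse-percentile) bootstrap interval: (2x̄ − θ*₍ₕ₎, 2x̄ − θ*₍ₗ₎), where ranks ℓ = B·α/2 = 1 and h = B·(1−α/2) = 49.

(344.1, 420.3)

Percentile endpoints at ranks 1 and 49: θ*₍1₎ = 322.3, θ*₍49₎ = 398.5.
Basic interval reflects these around x̄:
  lower = 2 × 371.3 − 398.5 = 344.1
  upper = 2 × 371.3 − 322.3 = 420.3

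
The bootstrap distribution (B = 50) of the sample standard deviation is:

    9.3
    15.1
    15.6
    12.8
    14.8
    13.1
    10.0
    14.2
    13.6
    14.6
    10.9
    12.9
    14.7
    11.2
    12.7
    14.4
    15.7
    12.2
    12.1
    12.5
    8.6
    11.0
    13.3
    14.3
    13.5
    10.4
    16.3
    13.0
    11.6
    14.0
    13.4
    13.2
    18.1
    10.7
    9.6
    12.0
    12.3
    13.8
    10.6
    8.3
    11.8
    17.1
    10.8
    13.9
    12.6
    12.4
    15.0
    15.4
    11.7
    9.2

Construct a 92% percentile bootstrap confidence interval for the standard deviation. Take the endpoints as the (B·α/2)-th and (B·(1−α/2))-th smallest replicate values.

(8.6, 16.3)

Sorted replicates: 8.3, 8.6, 9.2, 9.3, 9.6, 10.0, 10.4, 10.6, 10.7, 10.8, 10.9, 11.0, 11.2, 11.6, 11.7, 11.8, 12.0, 12.1, 12.2, 12.3, 12.4, 12.5, 12.6, 12.7, 12.8, 12.9, 13.0, 13.1, 13.2, 13.3, 13.4, 13.5, 13.6, 13.8, 13.9, 14.0, 14.2, 14.3, 14.4, 14.6, 14.7, 14.8, 15.0, 15.1, 15.4, 15.6, 15.7, 16.3, 17.1, 18.1
α = 0.08; lower rank = 50 × 0.040 = 2; upper rank = 50 × 0.960 = 48.
The 2nd smallest replicate is 8.6; the 48th is 16.3.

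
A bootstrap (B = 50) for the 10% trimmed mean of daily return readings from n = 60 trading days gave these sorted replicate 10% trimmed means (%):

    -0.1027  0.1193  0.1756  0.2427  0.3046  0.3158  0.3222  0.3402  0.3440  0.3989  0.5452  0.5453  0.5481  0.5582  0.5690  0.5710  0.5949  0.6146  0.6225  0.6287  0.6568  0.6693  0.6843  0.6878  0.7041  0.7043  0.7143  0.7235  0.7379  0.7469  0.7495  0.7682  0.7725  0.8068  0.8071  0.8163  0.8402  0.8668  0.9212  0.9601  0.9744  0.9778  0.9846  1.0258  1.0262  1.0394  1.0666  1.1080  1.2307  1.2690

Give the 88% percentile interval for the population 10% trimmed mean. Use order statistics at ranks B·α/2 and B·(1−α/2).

α = 0.12; lower rank = 50 × 0.060 = 3; upper rank = 50 × 0.940 = 47.
The 3rd smallest replicate is 0.1756; the 47th is 1.0666.

(0.1756, 1.0666)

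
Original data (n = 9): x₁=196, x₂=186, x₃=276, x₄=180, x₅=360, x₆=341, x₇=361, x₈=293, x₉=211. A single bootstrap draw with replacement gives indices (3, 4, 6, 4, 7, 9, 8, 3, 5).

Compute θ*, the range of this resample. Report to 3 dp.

θ* = 181.000

Resample values: 276, 180, 341, 180, 361, 211, 293, 276, 360.
Range = 361 − 180 = 181.000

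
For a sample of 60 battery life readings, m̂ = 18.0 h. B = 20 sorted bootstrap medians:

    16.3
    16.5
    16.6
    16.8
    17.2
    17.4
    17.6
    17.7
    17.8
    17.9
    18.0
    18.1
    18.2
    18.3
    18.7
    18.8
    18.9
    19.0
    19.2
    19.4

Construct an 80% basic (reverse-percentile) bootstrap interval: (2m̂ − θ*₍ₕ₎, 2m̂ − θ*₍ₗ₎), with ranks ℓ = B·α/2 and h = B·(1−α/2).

(17.0, 19.5)

Percentile endpoints at ranks 2 and 18: θ*₍2₎ = 16.5, θ*₍18₎ = 19.0.
Basic interval reflects these around m̂:
  lower = 2 × 18.0 − 19.0 = 17.0
  upper = 2 × 18.0 − 16.5 = 19.5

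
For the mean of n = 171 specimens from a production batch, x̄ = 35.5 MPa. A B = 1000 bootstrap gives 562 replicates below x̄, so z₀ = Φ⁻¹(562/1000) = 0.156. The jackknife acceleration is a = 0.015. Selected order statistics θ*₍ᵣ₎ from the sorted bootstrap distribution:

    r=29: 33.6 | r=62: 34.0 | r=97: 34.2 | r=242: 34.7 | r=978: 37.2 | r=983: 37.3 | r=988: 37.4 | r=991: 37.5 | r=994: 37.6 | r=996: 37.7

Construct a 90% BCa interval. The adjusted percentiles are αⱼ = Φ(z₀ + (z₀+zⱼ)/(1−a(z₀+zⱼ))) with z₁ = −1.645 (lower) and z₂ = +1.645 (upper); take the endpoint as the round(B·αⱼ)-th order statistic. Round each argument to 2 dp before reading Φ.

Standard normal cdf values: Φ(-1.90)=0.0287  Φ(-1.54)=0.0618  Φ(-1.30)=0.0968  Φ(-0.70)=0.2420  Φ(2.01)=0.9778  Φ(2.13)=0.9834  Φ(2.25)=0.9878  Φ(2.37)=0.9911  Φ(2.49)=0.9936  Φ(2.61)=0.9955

Lower: z₀ + z₁ = 0.156 + (-1.645) = -1.489; 1 − a(z₀+z₁) = 1 − (0.015)(-1.489) = 1.0223; argument = 0.156 + (-1.489)/1.0223 = -1.3005 → -1.30.
α₁ = Φ(-1.30) = 0.0968; rank = round(1000 × 0.0968) = 97; θ*₍97₎ = 34.2.
Upper: z₀ + z₂ = 1.801; 1 − a(z₀+z₂) = 0.9730; argument = 2.0070 → 2.01; α₂ = 0.9778; rank = 978; θ*₍978₎ = 37.2.

(34.2, 37.2)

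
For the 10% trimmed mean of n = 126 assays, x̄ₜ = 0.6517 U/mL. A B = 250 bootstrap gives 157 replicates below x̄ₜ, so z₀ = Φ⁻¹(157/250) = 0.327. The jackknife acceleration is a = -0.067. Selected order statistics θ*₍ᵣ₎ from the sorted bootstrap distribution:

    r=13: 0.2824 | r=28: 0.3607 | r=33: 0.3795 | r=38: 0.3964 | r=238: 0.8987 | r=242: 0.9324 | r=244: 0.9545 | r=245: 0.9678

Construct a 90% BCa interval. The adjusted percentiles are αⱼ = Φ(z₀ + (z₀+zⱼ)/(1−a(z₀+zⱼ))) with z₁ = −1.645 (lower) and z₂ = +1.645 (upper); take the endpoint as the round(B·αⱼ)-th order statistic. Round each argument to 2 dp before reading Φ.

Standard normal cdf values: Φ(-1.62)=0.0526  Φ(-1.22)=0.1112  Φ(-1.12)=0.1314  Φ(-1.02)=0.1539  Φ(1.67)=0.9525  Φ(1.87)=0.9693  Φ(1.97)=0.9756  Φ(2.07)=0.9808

(0.3795, 0.9678)

Lower: z₀ + z₁ = 0.327 + (-1.645) = -1.318; 1 − a(z₀+z₁) = 1 − (-0.067)(-1.318) = 0.9117; argument = 0.327 + (-1.318)/0.9117 = -1.1187 → -1.12.
α₁ = Φ(-1.12) = 0.1314; rank = round(250 × 0.1314) = 33; θ*₍33₎ = 0.3795.
Upper: z₀ + z₂ = 1.972; 1 − a(z₀+z₂) = 1.1321; argument = 2.0689 → 2.07; α₂ = 0.9808; rank = 245; θ*₍245₎ = 0.9678.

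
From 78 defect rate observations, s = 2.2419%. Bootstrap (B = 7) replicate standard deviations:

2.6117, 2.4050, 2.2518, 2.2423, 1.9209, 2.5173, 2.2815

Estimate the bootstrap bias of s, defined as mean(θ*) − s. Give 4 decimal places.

mean(θ*) = (2.6117 + 2.4050 + 2.2518 + 2.2423 + 1.9209 + 2.5173 + 2.2815) / 7 = 2.31864
bias = 2.31864 − 2.2419

bias = +0.0767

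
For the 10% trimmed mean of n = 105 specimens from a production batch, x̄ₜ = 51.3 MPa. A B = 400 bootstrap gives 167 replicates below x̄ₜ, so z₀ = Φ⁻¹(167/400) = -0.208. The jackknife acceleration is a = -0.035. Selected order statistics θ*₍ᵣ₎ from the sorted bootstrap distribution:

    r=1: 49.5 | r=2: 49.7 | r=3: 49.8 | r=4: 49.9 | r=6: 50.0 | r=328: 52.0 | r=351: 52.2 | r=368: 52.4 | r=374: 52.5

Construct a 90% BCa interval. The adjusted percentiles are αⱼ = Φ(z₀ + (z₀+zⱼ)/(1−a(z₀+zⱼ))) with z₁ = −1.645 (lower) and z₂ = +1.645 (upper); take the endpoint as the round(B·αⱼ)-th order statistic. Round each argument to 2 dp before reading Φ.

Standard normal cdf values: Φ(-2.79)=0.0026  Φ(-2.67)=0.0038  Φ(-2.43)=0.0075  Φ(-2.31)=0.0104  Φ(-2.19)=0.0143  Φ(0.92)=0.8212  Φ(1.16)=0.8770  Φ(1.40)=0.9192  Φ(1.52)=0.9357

(50.0, 52.2)

Lower: z₀ + z₁ = -0.208 + (-1.645) = -1.853; 1 − a(z₀+z₁) = 1 − (-0.035)(-1.853) = 0.9351; argument = -0.208 + (-1.853)/0.9351 = -2.1895 → -2.19.
α₁ = Φ(-2.19) = 0.0143; rank = round(400 × 0.0143) = 6; θ*₍6₎ = 50.0.
Upper: z₀ + z₂ = 1.437; 1 − a(z₀+z₂) = 1.0503; argument = 1.1602 → 1.16; α₂ = 0.8770; rank = 351; θ*₍351₎ = 52.2.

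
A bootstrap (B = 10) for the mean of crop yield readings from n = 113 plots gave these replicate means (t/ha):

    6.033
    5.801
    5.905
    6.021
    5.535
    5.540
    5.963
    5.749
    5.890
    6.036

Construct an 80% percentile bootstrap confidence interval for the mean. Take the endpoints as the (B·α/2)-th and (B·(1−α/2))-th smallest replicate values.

Sorted replicates: 5.535, 5.540, 5.749, 5.801, 5.890, 5.905, 5.963, 6.021, 6.033, 6.036
α = 0.20; lower rank = 10 × 0.100 = 1; upper rank = 10 × 0.900 = 9.
The 1st smallest replicate is 5.535; the 9th is 6.033.

(5.535, 6.033)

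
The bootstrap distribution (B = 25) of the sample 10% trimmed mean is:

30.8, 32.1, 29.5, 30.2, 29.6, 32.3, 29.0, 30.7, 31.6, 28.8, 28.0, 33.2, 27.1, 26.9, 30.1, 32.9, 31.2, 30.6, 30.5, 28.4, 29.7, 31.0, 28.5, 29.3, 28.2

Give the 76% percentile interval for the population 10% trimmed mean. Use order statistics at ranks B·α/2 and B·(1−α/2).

Sorted replicates: 26.9, 27.1, 28.0, 28.2, 28.4, 28.5, 28.8, 29.0, 29.3, 29.5, 29.6, 29.7, 30.1, 30.2, 30.5, 30.6, 30.7, 30.8, 31.0, 31.2, 31.6, 32.1, 32.3, 32.9, 33.2
α = 0.24; lower rank = 25 × 0.120 = 3; upper rank = 25 × 0.880 = 22.
The 3rd smallest replicate is 28.0; the 22nd is 32.1.

(28.0, 32.1)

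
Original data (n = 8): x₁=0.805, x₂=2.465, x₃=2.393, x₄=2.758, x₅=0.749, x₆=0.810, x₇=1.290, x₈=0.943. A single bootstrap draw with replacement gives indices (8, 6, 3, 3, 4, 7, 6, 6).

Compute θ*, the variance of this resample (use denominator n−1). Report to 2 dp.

Resample values: 0.943, 0.810, 2.393, 2.393, 2.758, 1.290, 0.810, 0.810.
Mean = 1.5259; sum of squared deviations = 4.9548
s² = 4.9548 / 7 = 0.7078

θ* = 0.71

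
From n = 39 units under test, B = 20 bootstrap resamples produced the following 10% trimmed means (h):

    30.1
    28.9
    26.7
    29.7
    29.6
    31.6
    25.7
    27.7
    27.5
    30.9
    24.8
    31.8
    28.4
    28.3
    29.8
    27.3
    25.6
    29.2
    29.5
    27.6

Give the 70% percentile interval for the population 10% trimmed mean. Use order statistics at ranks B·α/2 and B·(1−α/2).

Sorted replicates: 24.8, 25.6, 25.7, 26.7, 27.3, 27.5, 27.6, 27.7, 28.3, 28.4, 28.9, 29.2, 29.5, 29.6, 29.7, 29.8, 30.1, 30.9, 31.6, 31.8
α = 0.30; lower rank = 20 × 0.150 = 3; upper rank = 20 × 0.850 = 17.
The 3rd smallest replicate is 25.7; the 17th is 30.1.

(25.7, 30.1)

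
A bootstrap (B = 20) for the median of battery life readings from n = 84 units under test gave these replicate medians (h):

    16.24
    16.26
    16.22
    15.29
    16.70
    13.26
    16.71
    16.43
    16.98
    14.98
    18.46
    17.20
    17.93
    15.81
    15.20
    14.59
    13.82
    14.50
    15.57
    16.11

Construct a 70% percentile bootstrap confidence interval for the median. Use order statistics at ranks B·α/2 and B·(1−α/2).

(14.50, 16.98)

Sorted replicates: 13.26, 13.82, 14.50, 14.59, 14.98, 15.20, 15.29, 15.57, 15.81, 16.11, 16.22, 16.24, 16.26, 16.43, 16.70, 16.71, 16.98, 17.20, 17.93, 18.46
α = 0.30; lower rank = 20 × 0.150 = 3; upper rank = 20 × 0.850 = 17.
The 3rd smallest replicate is 14.50; the 17th is 16.98.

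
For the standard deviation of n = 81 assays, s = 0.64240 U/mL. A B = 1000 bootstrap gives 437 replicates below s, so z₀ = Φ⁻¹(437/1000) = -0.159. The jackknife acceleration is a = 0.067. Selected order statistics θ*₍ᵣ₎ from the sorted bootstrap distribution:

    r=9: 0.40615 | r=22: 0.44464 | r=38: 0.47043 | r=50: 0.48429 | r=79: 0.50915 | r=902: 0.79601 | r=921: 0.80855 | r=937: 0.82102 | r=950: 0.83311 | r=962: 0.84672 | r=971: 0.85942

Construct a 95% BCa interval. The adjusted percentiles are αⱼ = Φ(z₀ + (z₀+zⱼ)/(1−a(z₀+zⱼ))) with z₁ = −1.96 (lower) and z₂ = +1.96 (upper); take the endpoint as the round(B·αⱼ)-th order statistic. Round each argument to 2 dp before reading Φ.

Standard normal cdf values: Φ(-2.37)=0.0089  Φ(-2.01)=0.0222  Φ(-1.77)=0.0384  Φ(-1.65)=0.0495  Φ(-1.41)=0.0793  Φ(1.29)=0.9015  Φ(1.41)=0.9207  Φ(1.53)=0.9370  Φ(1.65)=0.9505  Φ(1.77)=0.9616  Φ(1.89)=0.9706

(0.44464, 0.85942)

Lower: z₀ + z₁ = -0.159 + (-1.960) = -2.119; 1 − a(z₀+z₁) = 1 − (0.067)(-2.119) = 1.1420; argument = -0.159 + (-2.119)/1.1420 = -2.0146 → -2.01.
α₁ = Φ(-2.01) = 0.0222; rank = round(1000 × 0.0222) = 22; θ*₍22₎ = 0.44464.
Upper: z₀ + z₂ = 1.801; 1 − a(z₀+z₂) = 0.8793; argument = 1.8891 → 1.89; α₂ = 0.9706; rank = 971; θ*₍971₎ = 0.85942.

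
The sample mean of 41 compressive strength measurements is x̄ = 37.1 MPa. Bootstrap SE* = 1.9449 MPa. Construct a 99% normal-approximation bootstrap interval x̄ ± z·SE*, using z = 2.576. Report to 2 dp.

Margin = 2.576 × 1.9449 = 5.010
Interval: 37.1 ± 5.010

(32.09, 42.11)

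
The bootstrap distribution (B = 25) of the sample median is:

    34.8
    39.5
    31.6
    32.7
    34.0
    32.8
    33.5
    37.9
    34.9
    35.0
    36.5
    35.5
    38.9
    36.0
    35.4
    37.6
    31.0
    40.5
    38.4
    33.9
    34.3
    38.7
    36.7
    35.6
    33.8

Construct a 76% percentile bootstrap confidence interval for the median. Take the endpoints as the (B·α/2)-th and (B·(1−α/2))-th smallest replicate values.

Sorted replicates: 31.0, 31.6, 32.7, 32.8, 33.5, 33.8, 33.9, 34.0, 34.3, 34.8, 34.9, 35.0, 35.4, 35.5, 35.6, 36.0, 36.5, 36.7, 37.6, 37.9, 38.4, 38.7, 38.9, 39.5, 40.5
α = 0.24; lower rank = 25 × 0.120 = 3; upper rank = 25 × 0.880 = 22.
The 3rd smallest replicate is 32.7; the 22nd is 38.7.

(32.7, 38.7)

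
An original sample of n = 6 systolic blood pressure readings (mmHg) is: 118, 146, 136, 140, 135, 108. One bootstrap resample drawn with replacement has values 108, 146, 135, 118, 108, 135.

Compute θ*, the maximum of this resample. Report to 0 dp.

θ* = 146

Maximum = 146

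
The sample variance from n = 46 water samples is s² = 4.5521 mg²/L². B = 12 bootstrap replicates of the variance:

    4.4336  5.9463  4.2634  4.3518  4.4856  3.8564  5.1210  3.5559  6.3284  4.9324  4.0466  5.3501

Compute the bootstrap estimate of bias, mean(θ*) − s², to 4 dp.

bias = +0.1705

mean(θ*) = (4.4336 + 5.9463 + 4.2634 + 4.3518 + 4.4856 + 3.8564 + 5.1210 + 3.5559 + 6.3284 + 4.9324 + 4.0466 + 5.3501) / 12 = 4.72262
bias = 4.72262 − 4.5521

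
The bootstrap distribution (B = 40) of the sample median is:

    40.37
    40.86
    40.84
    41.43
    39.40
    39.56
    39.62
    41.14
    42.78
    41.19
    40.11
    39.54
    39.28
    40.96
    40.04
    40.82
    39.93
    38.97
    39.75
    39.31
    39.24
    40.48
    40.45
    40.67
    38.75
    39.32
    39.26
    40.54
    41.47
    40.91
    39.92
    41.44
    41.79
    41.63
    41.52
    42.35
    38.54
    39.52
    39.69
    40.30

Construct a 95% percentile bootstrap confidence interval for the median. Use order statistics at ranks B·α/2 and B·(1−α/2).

Sorted replicates: 38.54, 38.75, 38.97, 39.24, 39.26, 39.28, 39.31, 39.32, 39.40, 39.52, 39.54, 39.56, 39.62, 39.69, 39.75, 39.92, 39.93, 40.04, 40.11, 40.30, 40.37, 40.45, 40.48, 40.54, 40.67, 40.82, 40.84, 40.86, 40.91, 40.96, 41.14, 41.19, 41.43, 41.44, 41.47, 41.52, 41.63, 41.79, 42.35, 42.78
α = 0.05; lower rank = 40 × 0.025 = 1; upper rank = 40 × 0.975 = 39.
The 1st smallest replicate is 38.54; the 39th is 42.35.

(38.54, 42.35)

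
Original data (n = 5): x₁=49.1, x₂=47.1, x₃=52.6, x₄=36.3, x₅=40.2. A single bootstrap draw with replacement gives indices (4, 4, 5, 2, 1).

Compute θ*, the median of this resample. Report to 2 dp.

θ* = 40.20

Resample values: 36.3, 36.3, 40.2, 47.1, 49.1.
Sorted: 36.3, 36.3, 40.2, 47.1, 49.1
Median = middle value = 40.20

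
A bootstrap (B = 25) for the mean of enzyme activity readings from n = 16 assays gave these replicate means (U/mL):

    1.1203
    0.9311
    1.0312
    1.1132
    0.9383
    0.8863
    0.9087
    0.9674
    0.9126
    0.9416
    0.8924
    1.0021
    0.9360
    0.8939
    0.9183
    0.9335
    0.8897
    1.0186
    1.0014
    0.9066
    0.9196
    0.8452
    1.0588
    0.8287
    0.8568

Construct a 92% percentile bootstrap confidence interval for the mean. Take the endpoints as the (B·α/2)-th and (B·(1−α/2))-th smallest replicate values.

Sorted replicates: 0.8287, 0.8452, 0.8568, 0.8863, 0.8897, 0.8924, 0.8939, 0.9066, 0.9087, 0.9126, 0.9183, 0.9196, 0.9311, 0.9335, 0.9360, 0.9383, 0.9416, 0.9674, 1.0014, 1.0021, 1.0186, 1.0312, 1.0588, 1.1132, 1.1203
α = 0.08; lower rank = 25 × 0.040 = 1; upper rank = 25 × 0.960 = 24.
The 1st smallest replicate is 0.8287; the 24th is 1.1132.

(0.8287, 1.1132)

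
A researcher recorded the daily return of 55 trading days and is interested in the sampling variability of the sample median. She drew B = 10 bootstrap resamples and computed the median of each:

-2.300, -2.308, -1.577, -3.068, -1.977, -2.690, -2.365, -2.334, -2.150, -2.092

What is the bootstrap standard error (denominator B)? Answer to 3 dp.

Bootstrap SE is the standard deviation of the 10 replicate medians.
Mean of replicates: ((-2.300) + (-2.308) + (-1.577) + (-3.068) + (-1.977) + (-2.690) + (-2.365) + (-2.334) + (-2.150) + (-2.092)) / 10 = -22.8610 / 10 = -2.2861
Sum of squared deviations: (−0.0139)² + (−0.0219)² + (+0.7091)² + (−0.7819)² + (+0.3091)² + (−0.4039)² + (−0.0789)² + (−0.0479)² + (+0.1361)² + (+0.1941)² = 1.4383
Variance = 1.4383 / 10 = 0.1438
SE* = √0.1438

SE* = 0.379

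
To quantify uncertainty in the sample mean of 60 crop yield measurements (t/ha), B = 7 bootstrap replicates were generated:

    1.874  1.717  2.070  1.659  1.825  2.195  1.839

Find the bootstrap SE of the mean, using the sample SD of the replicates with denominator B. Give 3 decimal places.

SE* = 0.175

Bootstrap SE is the standard deviation of the 7 replicate means.
Mean of replicates: (1.874 + 1.717 + 2.070 + 1.659 + 1.825 + 2.195 + 1.839) / 7 = 13.1790 / 7 = 1.8827
Sum of squared deviations: (−0.0087)² + (−0.1657)² + (+0.1873)² + (−0.2237)² + (−0.0577)² + (+0.3123)² + (−0.0437)² = 0.2154
Variance = 0.2154 / 7 = 0.0308
SE* = √0.0308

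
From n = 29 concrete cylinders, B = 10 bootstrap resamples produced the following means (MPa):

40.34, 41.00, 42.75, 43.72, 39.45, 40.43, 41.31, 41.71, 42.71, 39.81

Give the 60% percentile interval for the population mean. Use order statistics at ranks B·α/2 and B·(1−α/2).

Sorted replicates: 39.45, 39.81, 40.34, 40.43, 41.00, 41.31, 41.71, 42.71, 42.75, 43.72
α = 0.40; lower rank = 10 × 0.200 = 2; upper rank = 10 × 0.800 = 8.
The 2nd smallest replicate is 39.81; the 8th is 42.71.

(39.81, 42.71)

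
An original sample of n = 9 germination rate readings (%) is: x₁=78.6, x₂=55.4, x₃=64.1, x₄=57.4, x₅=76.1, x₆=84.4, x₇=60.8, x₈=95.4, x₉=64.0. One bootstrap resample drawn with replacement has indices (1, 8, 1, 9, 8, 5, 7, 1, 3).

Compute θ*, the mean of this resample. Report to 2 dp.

θ* = 76.84

Resample values: 78.6, 95.4, 78.6, 64.0, 95.4, 76.1, 60.8, 78.6, 64.1.
Mean = (78.6 + 95.4 + 78.6 + 64.0 + 95.4 + 76.1 + 60.8 + 78.6 + 64.1) / 9 = 691.60 / 9 = 76.84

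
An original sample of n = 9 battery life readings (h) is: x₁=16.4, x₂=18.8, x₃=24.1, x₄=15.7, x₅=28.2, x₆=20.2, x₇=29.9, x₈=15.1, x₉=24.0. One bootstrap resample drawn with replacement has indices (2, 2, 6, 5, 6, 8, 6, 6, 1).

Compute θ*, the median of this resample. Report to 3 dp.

θ* = 20.200

Resample values: 18.8, 18.8, 20.2, 28.2, 20.2, 15.1, 20.2, 20.2, 16.4.
Sorted: 15.1, 16.4, 18.8, 18.8, 20.2, 20.2, 20.2, 20.2, 28.2
Median = middle value = 20.200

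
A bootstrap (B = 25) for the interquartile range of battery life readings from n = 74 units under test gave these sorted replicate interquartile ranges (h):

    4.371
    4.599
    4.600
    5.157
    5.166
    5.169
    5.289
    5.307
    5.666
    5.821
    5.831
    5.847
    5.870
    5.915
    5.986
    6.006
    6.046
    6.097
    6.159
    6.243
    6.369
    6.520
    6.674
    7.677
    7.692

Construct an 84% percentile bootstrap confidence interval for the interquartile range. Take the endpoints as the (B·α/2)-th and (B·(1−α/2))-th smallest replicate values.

α = 0.16; lower rank = 25 × 0.080 = 2; upper rank = 25 × 0.920 = 23.
The 2nd smallest replicate is 4.599; the 23rd is 6.674.

(4.599, 6.674)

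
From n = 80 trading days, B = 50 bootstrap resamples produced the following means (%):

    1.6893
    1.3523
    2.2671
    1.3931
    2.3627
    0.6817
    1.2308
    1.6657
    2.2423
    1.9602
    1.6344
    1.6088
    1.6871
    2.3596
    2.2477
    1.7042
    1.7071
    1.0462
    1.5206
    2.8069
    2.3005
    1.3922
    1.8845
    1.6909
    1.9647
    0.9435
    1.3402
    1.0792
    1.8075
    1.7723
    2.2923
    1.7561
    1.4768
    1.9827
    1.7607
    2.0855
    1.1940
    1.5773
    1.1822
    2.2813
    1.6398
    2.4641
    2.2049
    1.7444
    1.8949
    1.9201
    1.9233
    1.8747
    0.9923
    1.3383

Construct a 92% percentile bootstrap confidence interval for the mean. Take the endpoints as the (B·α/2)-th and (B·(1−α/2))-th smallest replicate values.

Sorted replicates: 0.6817, 0.9435, 0.9923, 1.0462, 1.0792, 1.1822, 1.1940, 1.2308, 1.3383, 1.3402, 1.3523, 1.3922, 1.3931, 1.4768, 1.5206, 1.5773, 1.6088, 1.6344, 1.6398, 1.6657, 1.6871, 1.6893, 1.6909, 1.7042, 1.7071, 1.7444, 1.7561, 1.7607, 1.7723, 1.8075, 1.8747, 1.8845, 1.8949, 1.9201, 1.9233, 1.9602, 1.9647, 1.9827, 2.0855, 2.2049, 2.2423, 2.2477, 2.2671, 2.2813, 2.2923, 2.3005, 2.3596, 2.3627, 2.4641, 2.8069
α = 0.08; lower rank = 50 × 0.040 = 2; upper rank = 50 × 0.960 = 48.
The 2nd smallest replicate is 0.9435; the 48th is 2.3627.

(0.9435, 2.3627)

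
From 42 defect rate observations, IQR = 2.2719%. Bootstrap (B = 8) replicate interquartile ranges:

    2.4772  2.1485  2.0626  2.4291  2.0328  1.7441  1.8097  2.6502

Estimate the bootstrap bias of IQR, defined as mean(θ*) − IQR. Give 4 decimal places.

bias = −0.1026

mean(θ*) = (2.4772 + 2.1485 + 2.0626 + 2.4291 + 2.0328 + 1.7441 + 1.8097 + 2.6502) / 8 = 2.16927
bias = 2.16927 − 2.2719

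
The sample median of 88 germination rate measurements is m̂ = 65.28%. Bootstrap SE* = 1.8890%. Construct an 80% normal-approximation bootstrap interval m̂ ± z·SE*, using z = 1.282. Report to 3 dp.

(62.858, 67.702)

Margin = 1.282 × 1.8890 = 2.4217
Interval: 65.28 ± 2.4217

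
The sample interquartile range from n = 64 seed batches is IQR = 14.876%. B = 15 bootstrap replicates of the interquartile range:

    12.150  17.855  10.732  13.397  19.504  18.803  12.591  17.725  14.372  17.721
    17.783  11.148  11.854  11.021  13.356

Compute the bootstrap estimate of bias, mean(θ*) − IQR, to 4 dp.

mean(θ*) = (12.150 + 17.855 + 10.732 + 13.397 + 19.504 + 18.803 + 12.591 + 17.725 + 14.372 + 17.721 + 17.783 + 11.148 + 11.854 + 11.021 + 13.356) / 15 = 14.66747
bias = 14.66747 − 14.876

bias = −0.2085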